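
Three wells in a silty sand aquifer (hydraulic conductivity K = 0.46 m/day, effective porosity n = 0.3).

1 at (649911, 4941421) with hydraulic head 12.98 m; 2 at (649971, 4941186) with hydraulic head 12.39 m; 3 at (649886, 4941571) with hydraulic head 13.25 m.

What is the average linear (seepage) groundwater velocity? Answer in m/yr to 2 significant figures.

Three-point gradient (reference 1): Δ to 2 = (60, -235, -0.59), Δ to 3 = (-25, 150, +0.27).
∂h/∂x = -0.008016, ∂h/∂y = +0.0004640 (det = 3125).
|∇h| = √(-0.008016² + 0.0004640²) = 0.008029
Seepage velocity v = K·i/n = 0.46 × 0.008029 / 0.3 = 0.01231 m/day = 4.496 m/yr.

4.5 m/yr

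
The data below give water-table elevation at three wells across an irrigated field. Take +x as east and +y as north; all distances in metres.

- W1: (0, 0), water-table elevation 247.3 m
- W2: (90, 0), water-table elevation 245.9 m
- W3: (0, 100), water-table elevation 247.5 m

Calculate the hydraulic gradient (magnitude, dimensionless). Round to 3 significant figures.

∂h/∂x = (245.9 − 247.3) / (90 − 0) = -0.01556
∂h/∂y = (247.5 − 247.3) / (100 − 0) = +0.002000
|∇h| = √(-0.01556² + 0.002000²) = 0.01569

0.0157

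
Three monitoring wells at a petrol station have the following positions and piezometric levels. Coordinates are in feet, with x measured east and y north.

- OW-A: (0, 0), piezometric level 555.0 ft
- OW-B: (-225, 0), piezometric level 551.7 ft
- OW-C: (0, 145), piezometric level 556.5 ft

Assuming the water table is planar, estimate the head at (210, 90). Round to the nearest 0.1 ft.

∂h/∂x = (551.7 − 555.0) / (-225 − 0) = +0.01467
∂h/∂y = (556.5 − 555.0) / (145 − 0) = +0.01034
h(210, 90) = 555.0 + (+0.01467)·(210) + (+0.01034)·(90) = 555.0 +3.080 +0.931 = 559.011 ft.

559.0 ft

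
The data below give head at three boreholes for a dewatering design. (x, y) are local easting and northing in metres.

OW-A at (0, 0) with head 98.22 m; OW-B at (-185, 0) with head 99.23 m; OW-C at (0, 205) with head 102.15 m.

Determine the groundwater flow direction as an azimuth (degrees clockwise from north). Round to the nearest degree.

164°

∂h/∂x = (99.23 − 98.22) / (-185 − 0) = -0.005459
∂h/∂y = (102.15 − 98.22) / (205 − 0) = +0.01917
Flow direction (−∇h) has components (+0.005459 E, -0.01917 N).
Azimuth = atan2(E, N) = atan2(+0.005459, -0.01917) = 164.1° ≈ 164°.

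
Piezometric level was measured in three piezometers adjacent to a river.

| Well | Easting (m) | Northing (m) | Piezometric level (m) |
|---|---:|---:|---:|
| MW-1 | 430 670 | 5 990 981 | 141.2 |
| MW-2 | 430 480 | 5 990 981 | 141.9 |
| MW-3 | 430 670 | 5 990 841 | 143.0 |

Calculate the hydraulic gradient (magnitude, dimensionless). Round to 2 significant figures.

0.013

∂h/∂x = (141.9 − 141.2) / (430480 − 430670) = -0.003684
∂h/∂y = (143.0 − 141.2) / (5990841 − 5990981) = -0.01286
|∇h| = √(-0.003684² + -0.01286²) = 0.01338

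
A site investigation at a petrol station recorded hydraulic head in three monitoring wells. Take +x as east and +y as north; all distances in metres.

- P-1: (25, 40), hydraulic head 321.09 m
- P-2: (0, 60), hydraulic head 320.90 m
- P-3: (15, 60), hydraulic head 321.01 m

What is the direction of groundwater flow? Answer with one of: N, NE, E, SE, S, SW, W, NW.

W

Three-point gradient (reference P-1): Δ to P-2 = (-25, 20, -0.19), Δ to P-3 = (-10, 20, -0.08).
∂h/∂x = +0.007333, ∂h/∂y = -0.0003333 (det = -300).
Flow = −∇h = (-0.007333 east, +0.0003333 north), which points west.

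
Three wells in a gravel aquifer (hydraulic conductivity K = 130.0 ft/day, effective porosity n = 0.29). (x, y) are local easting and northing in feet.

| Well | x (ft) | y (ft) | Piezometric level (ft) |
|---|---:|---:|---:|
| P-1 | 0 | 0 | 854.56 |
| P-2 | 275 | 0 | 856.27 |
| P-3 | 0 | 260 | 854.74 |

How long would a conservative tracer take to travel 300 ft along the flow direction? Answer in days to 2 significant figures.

∂h/∂x = (856.27 − 854.56) / (275 − 0) = +0.006218
∂h/∂y = (854.74 − 854.56) / (260 − 0) = +0.0006923
|∇h| = √(0.006218² + 0.0006923²) = 0.006256
Seepage velocity v = K·i/n = 130.0 × 0.006256 / 0.29 = 2.804 ft/day.
t = 300 / 2.804 = 107 days.

110 days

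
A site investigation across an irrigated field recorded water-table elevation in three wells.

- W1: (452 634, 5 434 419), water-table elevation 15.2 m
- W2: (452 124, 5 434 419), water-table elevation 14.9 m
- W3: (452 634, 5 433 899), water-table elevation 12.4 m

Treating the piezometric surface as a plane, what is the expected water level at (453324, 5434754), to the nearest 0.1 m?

17.4 m

∂h/∂x = (14.9 − 15.2) / (452124 − 452634) = +0.0005882
∂h/∂y = (12.4 − 15.2) / (5433899 − 5434419) = +0.005385
h(453324, 5434754) = 15.2 + (+0.0005882)·(690) + (+0.005385)·(335) = 15.2 +0.406 +1.804 = 17.410 m.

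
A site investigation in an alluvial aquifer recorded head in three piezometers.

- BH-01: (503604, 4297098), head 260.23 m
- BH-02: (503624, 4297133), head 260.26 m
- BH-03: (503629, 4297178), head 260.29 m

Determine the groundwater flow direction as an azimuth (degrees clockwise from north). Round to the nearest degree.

Differences from BH-01: to BH-02 (Δx, Δy, Δh) = (20, 35, +0.03); to BH-03 = (25, 80, +0.06).
Determinant of the coordinate differences = 20·80 − 25·35 = 725.
∂h/∂x = [(+0.03)·80 − (+0.06)·35] / 725 = +0.0004138
∂h/∂y = [20·(+0.06) − 25·(+0.03)] / 725 = +0.0006207
Flow direction (−∇h) has components (-0.0004138 E, -0.0006207 N).
Azimuth = atan2(E, N) = atan2(-0.0004138, -0.0006207) = 213.7° ≈ 214°.

214°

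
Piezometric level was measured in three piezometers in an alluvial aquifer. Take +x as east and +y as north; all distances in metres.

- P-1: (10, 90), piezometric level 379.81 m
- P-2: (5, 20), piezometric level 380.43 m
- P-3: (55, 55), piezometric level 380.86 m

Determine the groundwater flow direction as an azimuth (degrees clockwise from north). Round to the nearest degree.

Three-point gradient (reference P-1): Δ to P-2 = (-5, -70, +0.62), Δ to P-3 = (45, -35, +1.05).
∂h/∂x = +0.01558, ∂h/∂y = -0.009970 (det = 3325).
Flow direction (−∇h) has components (-0.01558 E, +0.009970 N).
Azimuth = atan2(E, N) = atan2(-0.01558, +0.009970) = 302.6° ≈ 303°.

303°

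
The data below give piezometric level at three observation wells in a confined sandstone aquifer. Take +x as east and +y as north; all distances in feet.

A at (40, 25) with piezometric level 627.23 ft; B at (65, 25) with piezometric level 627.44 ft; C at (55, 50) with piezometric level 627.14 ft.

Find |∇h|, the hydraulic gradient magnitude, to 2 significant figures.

0.012

Differences from A: to B (Δx, Δy, Δh) = (25, 0, +0.21); to C = (15, 25, -0.09).
Solve a·Δx + b·Δy = Δh: det = 25·25 − 15·0 = 625.
∂h/∂x = [(+0.21)·25 − (-0.09)·0] / 625 = +0.008400
∂h/∂y = [25·(-0.09) − 15·(+0.21)] / 625 = -0.008640
|∇h| = √(0.008400² + -0.008640²) = 0.01205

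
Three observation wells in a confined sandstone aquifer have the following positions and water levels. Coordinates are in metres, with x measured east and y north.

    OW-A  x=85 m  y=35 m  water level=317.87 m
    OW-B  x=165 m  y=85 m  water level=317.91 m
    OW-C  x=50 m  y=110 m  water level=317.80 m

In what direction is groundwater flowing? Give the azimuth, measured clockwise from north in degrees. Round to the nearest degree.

303°

With h = a·x + b·y + c and OW-A as origin, the differences give:
  80·a + 50·b = +0.04
  (-35)·a + 75·b = -0.07
Eliminate b (×75 and ×50, subtract): 7750·a = 6.500 → a = ∂h/∂x = +0.0008387
Back-substitute: b = ∂h/∂y = -0.0005419.
Flow direction (−∇h) has components (-0.0008387 E, +0.0005419 N).
Azimuth = atan2(E, N) = atan2(-0.0008387, +0.0005419) = 302.9° ≈ 303°.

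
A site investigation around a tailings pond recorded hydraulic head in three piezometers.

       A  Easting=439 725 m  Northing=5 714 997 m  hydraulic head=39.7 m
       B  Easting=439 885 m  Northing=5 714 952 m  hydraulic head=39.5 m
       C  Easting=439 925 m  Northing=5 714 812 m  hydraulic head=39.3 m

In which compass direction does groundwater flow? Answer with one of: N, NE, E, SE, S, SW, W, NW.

Taking A as reference: B−A = (160, -45, -0.2); C−A = (200, -185, -0.4).
Solve a·Δx + b·Δy = Δh: det = 160·(-185) − 200·(-45) = -20600.
∂h/∂x = [(-0.2)·(-185) − (-0.4)·(-45)] / -20600 = -0.0009223
∂h/∂y = [160·(-0.4) − 200·(-0.2)] / -20600 = +0.001165
Flow = −∇h = (+0.0009223 east, -0.001165 north), which points southeast.

SE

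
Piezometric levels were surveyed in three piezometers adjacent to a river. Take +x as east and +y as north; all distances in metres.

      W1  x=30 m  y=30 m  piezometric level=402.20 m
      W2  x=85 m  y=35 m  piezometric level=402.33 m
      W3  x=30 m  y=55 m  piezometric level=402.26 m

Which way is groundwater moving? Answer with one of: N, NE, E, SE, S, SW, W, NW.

SW

Differences from W1: to W2 (Δx, Δy, Δh) = (55, 5, +0.13); to W3 = (0, 25, +0.06).
Determinant of the coordinate differences = 55·25 − 0·5 = 1375.
∂h/∂x = [(+0.13)·25 − (+0.06)·5] / 1375 = +0.002145
∂h/∂y = [55·(+0.06) − 0·(+0.13)] / 1375 = +0.002400
Flow = −∇h = (-0.002145 east, -0.002400 north), which points southwest.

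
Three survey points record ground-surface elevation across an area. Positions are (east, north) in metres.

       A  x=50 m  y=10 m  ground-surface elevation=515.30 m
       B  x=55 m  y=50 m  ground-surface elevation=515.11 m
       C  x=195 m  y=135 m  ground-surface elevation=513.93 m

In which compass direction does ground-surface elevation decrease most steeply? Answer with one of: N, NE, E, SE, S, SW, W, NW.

With z = a·x + b·y + c and A as origin, the differences give:
  5·a + 40·b = -0.19
  145·a + 125·b = -1.37
Eliminate b (×125 and ×40, subtract): -5175·a = 31.050 → a = ∂z/∂x = -0.006000
Back-substitute: b = ∂z/∂y = -0.004000.
Steepest decrease is along −∇f = (+0.006000 E, +0.004000 N) → northeast.

NE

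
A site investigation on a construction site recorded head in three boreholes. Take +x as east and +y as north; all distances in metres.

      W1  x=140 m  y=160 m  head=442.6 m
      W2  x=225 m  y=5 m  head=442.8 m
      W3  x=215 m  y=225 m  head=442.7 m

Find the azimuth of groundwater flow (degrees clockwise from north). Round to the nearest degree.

283°

Taking W1 as reference: W2−W1 = (85, -155, +0.2); W3−W1 = (75, 65, +0.1).
Determinant of the coordinate differences = 85·65 − 75·(-155) = 17150.
∂h/∂x = [(+0.2)·65 − (+0.1)·(-155)] / 17150 = +0.001662
∂h/∂y = [85·(+0.1) − 75·(+0.2)] / 17150 = -0.0003790
Flow direction (−∇h) has components (-0.001662 E, +0.0003790 N).
Azimuth = atan2(E, N) = atan2(-0.001662, +0.0003790) = 282.8° ≈ 283°.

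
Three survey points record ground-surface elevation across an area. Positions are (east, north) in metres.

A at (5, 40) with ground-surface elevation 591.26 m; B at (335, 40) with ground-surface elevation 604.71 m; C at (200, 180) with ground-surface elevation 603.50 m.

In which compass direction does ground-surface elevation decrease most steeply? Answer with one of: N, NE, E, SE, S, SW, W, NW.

SW

Taking A as reference: B−A = (330, 0, +13.45); C−A = (195, 140, +12.24).
Determinant of the coordinate differences = 330·140 − 195·0 = 46200.
∂z/∂x = [(+13.45)·140 − (+12.24)·0] / 46200 = +0.04076
∂z/∂y = [330·(+12.24) − 195·(+13.45)] / 46200 = +0.03066
Steepest decrease is along −∇f = (-0.04076 E, -0.03066 N) → southwest.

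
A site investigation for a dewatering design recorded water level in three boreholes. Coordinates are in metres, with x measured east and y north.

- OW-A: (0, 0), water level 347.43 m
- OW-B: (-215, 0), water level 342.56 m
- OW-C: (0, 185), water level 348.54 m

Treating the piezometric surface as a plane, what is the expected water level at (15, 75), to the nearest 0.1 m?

∂h/∂x = (342.56 − 347.43) / (-215 − 0) = +0.02265
∂h/∂y = (348.54 − 347.43) / (185 − 0) = +0.006000
h(15, 75) = 347.43 + (+0.02265)·(15) + (+0.006000)·(75) = 347.43 +0.340 +0.450 = 348.220 m.

348.2 m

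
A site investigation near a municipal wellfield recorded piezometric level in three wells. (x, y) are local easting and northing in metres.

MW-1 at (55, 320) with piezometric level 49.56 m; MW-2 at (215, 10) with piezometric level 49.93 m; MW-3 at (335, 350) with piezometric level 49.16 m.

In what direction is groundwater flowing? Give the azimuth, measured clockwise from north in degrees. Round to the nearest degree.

Taking MW-1 as reference: MW-2−MW-1 = (160, -310, +0.37); MW-3−MW-1 = (280, 30, -0.40).
Solve a·Δx + b·Δy = Δh: det = 160·30 − 280·(-310) = 91600.
∂h/∂x = [(+0.37)·30 − (-0.40)·(-310)] / 91600 = -0.001233
∂h/∂y = [160·(-0.40) − 280·(+0.37)] / 91600 = -0.001830
Flow direction (−∇h) has components (+0.001233 E, +0.001830 N).
Azimuth = atan2(E, N) = atan2(+0.001233, +0.001830) = 34.0° ≈ 034°.

034°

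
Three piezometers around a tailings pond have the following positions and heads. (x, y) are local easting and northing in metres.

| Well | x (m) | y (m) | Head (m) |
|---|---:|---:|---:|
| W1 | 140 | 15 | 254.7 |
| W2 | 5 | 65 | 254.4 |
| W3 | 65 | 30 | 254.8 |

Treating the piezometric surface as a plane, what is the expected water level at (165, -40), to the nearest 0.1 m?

255.7 m

Taking W1 as reference: W2−W1 = (-135, 50, -0.3); W3−W1 = (-75, 15, +0.1).
Determinant of the coordinate differences = (-135)·15 − (-75)·50 = 1725.
∂h/∂x = [(-0.3)·15 − (+0.1)·50] / 1725 = -0.005507
∂h/∂y = [(-135)·(+0.1) − (-75)·(-0.3)] / 1725 = -0.02087
h(165, -40) = 254.7 + (-0.005507)·(25) + (-0.02087)·(-55) = 254.7 -0.138 +1.148 = 255.710 m.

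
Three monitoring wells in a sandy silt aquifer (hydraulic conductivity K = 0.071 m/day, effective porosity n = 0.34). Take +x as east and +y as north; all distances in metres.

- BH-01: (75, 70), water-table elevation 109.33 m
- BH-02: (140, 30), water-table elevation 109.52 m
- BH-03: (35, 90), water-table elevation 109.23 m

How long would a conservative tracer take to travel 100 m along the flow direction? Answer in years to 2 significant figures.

With h = a·x + b·y + c and BH-01 as origin, the differences give:
  65·a + (-40)·b = +0.19
  (-40)·a + 20·b = -0.10
Eliminate b (×20 and ×(-40), subtract): -300·a = -0.200 → a = ∂h/∂x = +0.0006667
Back-substitute: b = ∂h/∂y = -0.003667.
|∇h| = √(0.0006667² + -0.003667²) = 0.003727
Seepage velocity v = K·i/n = 0.071 × 0.003727 / 0.34 = 0.0007783 m/day.
t = 100 / 0.0007783 = 1.285e+05 days = 352 years.

350 years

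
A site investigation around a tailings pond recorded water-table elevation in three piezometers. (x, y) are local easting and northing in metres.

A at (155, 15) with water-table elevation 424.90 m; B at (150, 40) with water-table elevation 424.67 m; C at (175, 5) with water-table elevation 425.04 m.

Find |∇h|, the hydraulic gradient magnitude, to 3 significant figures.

Three-point gradient (reference A): Δ to B = (-5, 25, -0.23), Δ to C = (20, -10, +0.14).
∂h/∂x = +0.002667, ∂h/∂y = -0.008667 (det = -450).
|∇h| = √(0.002667² + -0.008667²) = 0.009068

0.00907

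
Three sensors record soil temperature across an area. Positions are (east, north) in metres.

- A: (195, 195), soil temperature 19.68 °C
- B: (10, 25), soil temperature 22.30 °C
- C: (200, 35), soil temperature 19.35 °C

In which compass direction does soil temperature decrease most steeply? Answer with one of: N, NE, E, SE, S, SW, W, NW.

Taking A as reference: B−A = (-185, -170, +2.62); C−A = (5, -160, -0.33).
Determinant of the coordinate differences = (-185)·(-160) − 5·(-170) = 30450.
∂T/∂x = [(+2.62)·(-160) − (-0.33)·(-170)] / 30450 = -0.01561
∂T/∂y = [(-185)·(-0.33) − 5·(+2.62)] / 30450 = +0.001575
Steepest decrease is along −∇f = (+0.01561 E, -0.001575 N) → east.

E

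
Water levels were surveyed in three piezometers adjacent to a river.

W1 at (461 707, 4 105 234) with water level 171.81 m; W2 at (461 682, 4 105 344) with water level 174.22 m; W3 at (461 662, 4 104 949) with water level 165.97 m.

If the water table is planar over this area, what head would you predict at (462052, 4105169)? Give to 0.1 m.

169.2 m

With h = a·x + b·y + c and W1 as origin, the differences give:
  (-25)·a + 110·b = +2.41
  (-45)·a + (-285)·b = -5.84
Eliminate b (×(-285) and ×110, subtract): 12075·a = -44.450 → a = ∂h/∂x = -0.003681
Back-substitute: b = ∂h/∂y = +0.02107.
h(462052, 4105169) = 171.81 + (-0.003681)·(345) + (+0.02107)·(-65) = 171.81 -1.270 -1.370 = 169.170 m.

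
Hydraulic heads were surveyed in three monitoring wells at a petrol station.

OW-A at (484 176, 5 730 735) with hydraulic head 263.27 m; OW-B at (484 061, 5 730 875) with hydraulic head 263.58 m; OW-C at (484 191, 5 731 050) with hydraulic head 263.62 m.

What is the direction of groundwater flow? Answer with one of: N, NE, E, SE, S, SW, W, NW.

Differences from OW-A: to OW-B (Δx, Δy, Δh) = (-115, 140, +0.31); to OW-C = (15, 315, +0.35).
Determinant of the coordinate differences = (-115)·315 − 15·140 = -38325.
∂h/∂x = [(+0.31)·315 − (+0.35)·140] / -38325 = -0.001269
∂h/∂y = [(-115)·(+0.35) − 15·(+0.31)] / -38325 = +0.001172
Flow = −∇h = (+0.001269 east, -0.001172 north), which points southeast.

SE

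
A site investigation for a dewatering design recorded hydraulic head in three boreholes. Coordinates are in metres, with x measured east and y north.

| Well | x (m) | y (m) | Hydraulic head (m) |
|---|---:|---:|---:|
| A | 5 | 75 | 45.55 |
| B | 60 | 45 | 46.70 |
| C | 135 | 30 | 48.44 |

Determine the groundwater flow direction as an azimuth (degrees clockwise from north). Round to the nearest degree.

255°

Differences from A: to B (Δx, Δy, Δh) = (55, -30, +1.15); to C = (130, -45, +2.89).
Determinant of the coordinate differences = 55·(-45) − 130·(-30) = 1425.
∂h/∂x = [(+1.15)·(-45) − (+2.89)·(-30)] / 1425 = +0.02453
∂h/∂y = [55·(+2.89) − 130·(+1.15)] / 1425 = +0.006632
Flow direction (−∇h) has components (-0.02453 E, -0.006632 N).
Azimuth = atan2(E, N) = atan2(-0.02453, -0.006632) = 254.9° ≈ 255°.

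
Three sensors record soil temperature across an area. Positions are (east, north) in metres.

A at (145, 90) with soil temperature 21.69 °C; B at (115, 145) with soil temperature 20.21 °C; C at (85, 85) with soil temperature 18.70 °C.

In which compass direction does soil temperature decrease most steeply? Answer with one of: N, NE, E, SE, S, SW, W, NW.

Differences from A: to B (Δx, Δy, Δh) = (-30, 55, -1.48); to C = (-60, -5, -2.99).
Solve a·Δx + b·Δy = ΔT: det = (-30)·(-5) − (-60)·55 = 3450.
∂T/∂x = [(-1.48)·(-5) − (-2.99)·55] / 3450 = +0.04981
∂T/∂y = [(-30)·(-2.99) − (-60)·(-1.48)] / 3450 = +0.0002609
Steepest decrease is along −∇f = (-0.04981 E, -0.0002609 N) → west.

W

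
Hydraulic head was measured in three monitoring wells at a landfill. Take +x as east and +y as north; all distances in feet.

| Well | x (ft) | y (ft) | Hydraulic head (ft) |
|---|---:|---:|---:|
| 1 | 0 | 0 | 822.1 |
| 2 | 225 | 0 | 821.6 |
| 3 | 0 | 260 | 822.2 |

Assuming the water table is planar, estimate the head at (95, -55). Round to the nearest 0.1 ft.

∂h/∂x = (821.6 − 822.1) / (225 − 0) = -0.002222
∂h/∂y = (822.2 − 822.1) / (260 − 0) = +0.0003846
h(95, -55) = 822.1 + (-0.002222)·(95) + (+0.0003846)·(-55) = 822.1 -0.211 -0.021 = 821.868 ft.

821.9 ft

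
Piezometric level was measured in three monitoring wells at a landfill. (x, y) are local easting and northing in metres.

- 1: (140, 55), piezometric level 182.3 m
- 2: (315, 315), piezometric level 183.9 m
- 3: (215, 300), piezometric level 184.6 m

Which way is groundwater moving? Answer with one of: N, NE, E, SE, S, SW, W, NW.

Differences from 1: to 2 (Δx, Δy, Δh) = (175, 260, +1.6); to 3 = (75, 245, +2.3).
Determinant of the coordinate differences = 175·245 − 75·260 = 23375.
∂h/∂x = [(+1.6)·245 − (+2.3)·260] / 23375 = -0.008813
∂h/∂y = [175·(+2.3) − 75·(+1.6)] / 23375 = +0.01209
Flow = −∇h = (+0.008813 east, -0.01209 north), which points southeast.

SE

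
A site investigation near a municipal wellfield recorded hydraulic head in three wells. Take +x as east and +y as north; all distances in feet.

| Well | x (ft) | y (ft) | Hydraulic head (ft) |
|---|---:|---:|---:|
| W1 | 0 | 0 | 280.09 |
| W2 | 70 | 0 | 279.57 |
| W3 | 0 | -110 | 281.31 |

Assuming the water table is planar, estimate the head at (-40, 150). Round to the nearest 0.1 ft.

∂h/∂x = (279.57 − 280.09) / (70 − 0) = -0.007429
∂h/∂y = (281.31 − 280.09) / (-110 − 0) = -0.01109
h(-40, 150) = 280.09 + (-0.007429)·(-40) + (-0.01109)·(150) = 280.09 +0.297 -1.664 = 278.724 ft.

278.7 ft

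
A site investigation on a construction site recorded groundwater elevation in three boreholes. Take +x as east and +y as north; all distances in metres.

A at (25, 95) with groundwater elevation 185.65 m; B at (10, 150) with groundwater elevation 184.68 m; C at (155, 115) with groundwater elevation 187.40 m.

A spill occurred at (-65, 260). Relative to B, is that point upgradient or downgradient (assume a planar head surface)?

downgradient

Taking A as reference: B−A = (-15, 55, -0.97); C−A = (130, 20, +1.75).
Determinant of the coordinate differences = (-15)·20 − 130·55 = -7450.
∂h/∂x = [(-0.97)·20 − (+1.75)·55] / -7450 = +0.01552
∂h/∂y = [(-15)·(+1.75) − 130·(-0.97)] / -7450 = -0.01340
Head at (-65, 260) = 185.65 + (+0.01552)·(-90) + (-0.01340)·(165) = 182.04 m.
That is lower than the 184.68 m at B, so the point is downgradient.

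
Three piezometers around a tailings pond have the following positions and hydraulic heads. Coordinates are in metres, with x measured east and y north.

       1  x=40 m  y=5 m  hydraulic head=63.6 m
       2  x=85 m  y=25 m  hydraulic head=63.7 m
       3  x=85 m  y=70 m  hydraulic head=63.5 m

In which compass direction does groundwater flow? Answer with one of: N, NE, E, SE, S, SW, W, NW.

NW

Three-point gradient (reference 1): Δ to 2 = (45, 20, +0.1), Δ to 3 = (45, 65, -0.1).
∂h/∂x = +0.004198, ∂h/∂y = -0.004444 (det = 2025).
Flow = −∇h = (-0.004198 east, +0.004444 north), which points northwest.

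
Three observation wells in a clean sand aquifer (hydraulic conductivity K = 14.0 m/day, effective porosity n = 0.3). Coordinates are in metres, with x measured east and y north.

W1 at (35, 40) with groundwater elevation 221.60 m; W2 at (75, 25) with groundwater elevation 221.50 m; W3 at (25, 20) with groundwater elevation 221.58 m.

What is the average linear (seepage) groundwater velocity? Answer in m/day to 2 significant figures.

0.12 m/day

With h = a·x + b·y + c and W1 as origin, the differences give:
  40·a + (-15)·b = -0.10
  (-10)·a + (-20)·b = -0.02
Eliminate b (×(-20) and ×(-15), subtract): -950·a = 1.700 → a = ∂h/∂x = -0.001789
Back-substitute: b = ∂h/∂y = +0.001895.
|∇h| = √(-0.001789² + 0.001895²) = 0.002606
Seepage velocity v = K·i/n = 14.0 × 0.002606 / 0.3 = 0.1216 m/day.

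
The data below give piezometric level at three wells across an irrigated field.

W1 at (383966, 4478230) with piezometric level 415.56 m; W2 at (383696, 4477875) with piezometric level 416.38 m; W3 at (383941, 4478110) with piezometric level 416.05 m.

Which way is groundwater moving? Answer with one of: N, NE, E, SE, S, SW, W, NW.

Taking W1 as reference: W2−W1 = (-270, -355, +0.82); W3−W1 = (-25, -120, +0.49).
Solve a·Δx + b·Δy = Δh: det = (-270)·(-120) − (-25)·(-355) = 23525.
∂h/∂x = [(+0.82)·(-120) − (+0.49)·(-355)] / 23525 = +0.003211
∂h/∂y = [(-270)·(+0.49) − (-25)·(+0.82)] / 23525 = -0.004752
Flow = −∇h = (-0.003211 east, +0.004752 north), which points northwest.

NW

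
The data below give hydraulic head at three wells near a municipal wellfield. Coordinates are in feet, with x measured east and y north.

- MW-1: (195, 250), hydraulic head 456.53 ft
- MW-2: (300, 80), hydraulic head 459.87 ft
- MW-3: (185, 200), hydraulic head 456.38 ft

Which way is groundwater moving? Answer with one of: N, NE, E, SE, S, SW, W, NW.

W

With h = a·x + b·y + c and MW-1 as origin, the differences give:
  105·a + (-170)·b = +3.34
  (-10)·a + (-50)·b = -0.15
Eliminate b (×(-50) and ×(-170), subtract): -6950·a = -192.500 → a = ∂h/∂x = +0.02770
Back-substitute: b = ∂h/∂y = -0.002540.
Flow = −∇h = (-0.02770 east, +0.002540 north), which points west.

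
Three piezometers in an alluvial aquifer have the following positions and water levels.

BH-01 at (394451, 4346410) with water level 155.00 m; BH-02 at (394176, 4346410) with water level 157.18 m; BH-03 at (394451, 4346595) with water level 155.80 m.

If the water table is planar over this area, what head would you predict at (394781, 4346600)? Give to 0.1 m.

∂h/∂x = (157.18 − 155.00) / (394176 − 394451) = -0.007927
∂h/∂y = (155.80 − 155.00) / (4346595 − 4346410) = +0.004324
h(394781, 4346600) = 155.00 + (-0.007927)·(330) + (+0.004324)·(190) = 155.00 -2.616 +0.822 = 153.206 m.

153.2 m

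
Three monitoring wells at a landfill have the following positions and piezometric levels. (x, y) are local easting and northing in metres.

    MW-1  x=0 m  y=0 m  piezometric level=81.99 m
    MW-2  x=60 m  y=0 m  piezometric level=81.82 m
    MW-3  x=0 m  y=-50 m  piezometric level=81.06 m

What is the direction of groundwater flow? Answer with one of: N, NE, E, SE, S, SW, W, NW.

S

∂h/∂x = (81.82 − 81.99) / (60 − 0) = -0.002833
∂h/∂y = (81.06 − 81.99) / (-50 − 0) = +0.01860
Flow = −∇h = (+0.002833 east, -0.01860 north), which points south.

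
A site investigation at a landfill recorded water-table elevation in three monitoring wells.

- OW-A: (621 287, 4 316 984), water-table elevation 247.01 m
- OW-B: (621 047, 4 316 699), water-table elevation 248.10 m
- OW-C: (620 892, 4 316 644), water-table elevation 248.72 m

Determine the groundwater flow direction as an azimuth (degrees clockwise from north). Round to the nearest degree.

With h = a·x + b·y + c and OW-A as origin, the differences give:
  (-240)·a + (-285)·b = +1.09
  (-395)·a + (-340)·b = +1.71
Eliminate b (×(-340) and ×(-285), subtract): -30975·a = 116.750 → a = ∂h/∂x = -0.003769
Back-substitute: b = ∂h/∂y = -0.0006505.
Flow direction (−∇h) has components (+0.003769 E, +0.0006505 N).
Azimuth = atan2(E, N) = atan2(+0.003769, +0.0006505) = 80.2° ≈ 080°.

080°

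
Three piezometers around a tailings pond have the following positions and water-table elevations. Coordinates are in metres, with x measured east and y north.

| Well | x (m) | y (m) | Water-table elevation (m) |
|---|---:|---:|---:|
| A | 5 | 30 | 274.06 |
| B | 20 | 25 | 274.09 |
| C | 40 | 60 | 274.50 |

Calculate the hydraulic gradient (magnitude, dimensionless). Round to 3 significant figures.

0.0102

Taking A as reference: B−A = (15, -5, +0.03); C−A = (35, 30, +0.44).
Determinant of the coordinate differences = 15·30 − 35·(-5) = 625.
∂h/∂x = [(+0.03)·30 − (+0.44)·(-5)] / 625 = +0.004960
∂h/∂y = [15·(+0.44) − 35·(+0.03)] / 625 = +0.008880
|∇h| = √(0.004960² + 0.008880²) = 0.01017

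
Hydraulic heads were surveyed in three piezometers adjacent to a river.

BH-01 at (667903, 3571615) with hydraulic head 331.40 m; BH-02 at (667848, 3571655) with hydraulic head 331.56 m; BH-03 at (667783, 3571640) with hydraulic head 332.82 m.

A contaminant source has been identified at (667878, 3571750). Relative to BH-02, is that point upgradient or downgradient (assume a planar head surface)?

Three-point gradient (reference BH-01): Δ to BH-02 = (-55, 40, +0.16), Δ to BH-03 = (-120, 25, +1.42).
∂h/∂x = -0.01542, ∂h/∂y = -0.01720 (det = 3425).
Head at (667878, 3571750) = 331.40 + (-0.01542)·(-25) + (-0.01720)·(135) = 329.46 m.
That is lower than the 331.56 m at BH-02, so the point is downgradient.

downgradient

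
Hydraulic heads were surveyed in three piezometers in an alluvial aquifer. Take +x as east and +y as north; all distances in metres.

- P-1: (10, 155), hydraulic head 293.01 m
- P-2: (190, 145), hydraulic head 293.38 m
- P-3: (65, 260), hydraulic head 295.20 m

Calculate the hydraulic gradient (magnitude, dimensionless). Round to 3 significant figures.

With h = a·x + b·y + c and P-1 as origin, the differences give:
  180·a + (-10)·b = +0.37
  55·a + 105·b = +2.19
Eliminate b (×105 and ×(-10), subtract): 19450·a = 60.750 → a = ∂h/∂x = +0.003123
Back-substitute: b = ∂h/∂y = +0.01922.
|∇h| = √(0.003123² + 0.01922²) = 0.01947

0.0195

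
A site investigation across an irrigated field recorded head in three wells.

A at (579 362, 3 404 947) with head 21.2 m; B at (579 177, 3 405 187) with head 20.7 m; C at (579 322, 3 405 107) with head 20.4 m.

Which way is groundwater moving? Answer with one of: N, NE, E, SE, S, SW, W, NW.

NE

Differences from A: to B (Δx, Δy, Δh) = (-185, 240, -0.5); to C = (-40, 160, -0.8).
Solve a·Δx + b·Δy = Δh: det = (-185)·160 − (-40)·240 = -20000.
∂h/∂x = [(-0.5)·160 − (-0.8)·240] / -20000 = -0.005600
∂h/∂y = [(-185)·(-0.8) − (-40)·(-0.5)] / -20000 = -0.006400
Flow = −∇h = (+0.005600 east, +0.006400 north), which points northeast.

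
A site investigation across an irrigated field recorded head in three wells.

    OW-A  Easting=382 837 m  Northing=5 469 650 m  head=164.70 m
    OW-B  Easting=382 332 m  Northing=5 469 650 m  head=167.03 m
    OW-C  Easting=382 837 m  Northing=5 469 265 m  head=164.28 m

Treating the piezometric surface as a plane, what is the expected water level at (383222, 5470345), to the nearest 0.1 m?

163.7 m

∂h/∂x = (167.03 − 164.70) / (382332 − 382837) = -0.004614
∂h/∂y = (164.28 − 164.70) / (5469265 − 5469650) = +0.001091
h(383222, 5470345) = 164.70 + (-0.004614)·(385) + (+0.001091)·(695) = 164.70 -1.776 +0.758 = 163.682 m.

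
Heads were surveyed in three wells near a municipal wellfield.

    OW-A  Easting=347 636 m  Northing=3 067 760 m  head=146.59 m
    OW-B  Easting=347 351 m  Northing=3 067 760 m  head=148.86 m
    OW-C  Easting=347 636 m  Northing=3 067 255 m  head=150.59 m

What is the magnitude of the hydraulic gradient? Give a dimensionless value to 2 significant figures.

∂h/∂x = (148.86 − 146.59) / (347351 − 347636) = -0.007965
∂h/∂y = (150.59 − 146.59) / (3067255 − 3067760) = -0.007921
|∇h| = √(-0.007965² + -0.007921²) = 0.01123

0.011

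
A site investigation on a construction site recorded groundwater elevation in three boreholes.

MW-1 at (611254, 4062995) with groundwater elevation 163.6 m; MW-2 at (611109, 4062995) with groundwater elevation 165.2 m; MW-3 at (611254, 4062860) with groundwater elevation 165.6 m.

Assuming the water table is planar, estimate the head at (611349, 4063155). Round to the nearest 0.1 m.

∂h/∂x = (165.2 − 163.6) / (611109 − 611254) = -0.01103
∂h/∂y = (165.6 − 163.6) / (4062860 − 4062995) = -0.01481
h(611349, 4063155) = 163.6 + (-0.01103)·(95) + (-0.01481)·(160) = 163.6 -1.048 -2.370 = 160.181 m.

160.2 m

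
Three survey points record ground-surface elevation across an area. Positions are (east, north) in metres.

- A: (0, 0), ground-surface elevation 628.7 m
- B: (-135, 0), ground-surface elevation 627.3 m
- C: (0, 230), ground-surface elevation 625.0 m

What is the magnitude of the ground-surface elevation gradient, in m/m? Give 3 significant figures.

∂z/∂x = (627.3 − 628.7) / (-135 − 0) = +0.01037
∂z/∂y = (625.0 − 628.7) / (230 − 0) = -0.01609
|∇f| = √(0.01037² + -0.01609²) = 0.01914 m/m

0.0191 m/m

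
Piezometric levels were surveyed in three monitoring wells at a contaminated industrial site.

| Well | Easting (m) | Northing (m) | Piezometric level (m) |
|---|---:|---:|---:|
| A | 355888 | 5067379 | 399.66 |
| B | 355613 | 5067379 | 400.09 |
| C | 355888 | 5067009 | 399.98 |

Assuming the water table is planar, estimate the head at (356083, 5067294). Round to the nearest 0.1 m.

399.4 m

∂h/∂x = (400.09 − 399.66) / (355613 − 355888) = -0.001564
∂h/∂y = (399.98 − 399.66) / (5067009 − 5067379) = -0.0008649
h(356083, 5067294) = 399.66 + (-0.001564)·(195) + (-0.0008649)·(-85) = 399.66 -0.305 +0.074 = 399.429 m.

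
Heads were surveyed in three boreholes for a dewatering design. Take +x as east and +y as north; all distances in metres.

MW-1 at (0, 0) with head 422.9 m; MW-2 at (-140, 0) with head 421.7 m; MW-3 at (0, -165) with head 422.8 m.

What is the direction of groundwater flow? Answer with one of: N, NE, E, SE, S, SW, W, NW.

∂h/∂x = (421.7 − 422.9) / (-140 − 0) = +0.008571
∂h/∂y = (422.8 − 422.9) / (-165 − 0) = +0.0006061
Flow = −∇h = (-0.008571 east, -0.0006061 north), which points west.

W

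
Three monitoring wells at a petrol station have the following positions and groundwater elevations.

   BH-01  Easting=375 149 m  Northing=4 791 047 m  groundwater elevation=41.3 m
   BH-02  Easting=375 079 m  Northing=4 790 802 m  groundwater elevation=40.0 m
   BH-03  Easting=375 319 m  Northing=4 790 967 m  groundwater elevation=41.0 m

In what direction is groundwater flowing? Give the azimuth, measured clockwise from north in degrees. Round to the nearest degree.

Differences from BH-01: to BH-02 (Δx, Δy, Δh) = (-70, -245, -1.3); to BH-03 = (170, -80, -0.3).
Solve a·Δx + b·Δy = Δh: det = (-70)·(-80) − 170·(-245) = 47250.
∂h/∂x = [(-1.3)·(-80) − (-0.3)·(-245)] / 47250 = +0.0006455
∂h/∂y = [(-70)·(-0.3) − 170·(-1.3)] / 47250 = +0.005122
Flow direction (−∇h) has components (-0.0006455 E, -0.005122 N).
Azimuth = atan2(E, N) = atan2(-0.0006455, -0.005122) = 187.2° ≈ 187°.

187°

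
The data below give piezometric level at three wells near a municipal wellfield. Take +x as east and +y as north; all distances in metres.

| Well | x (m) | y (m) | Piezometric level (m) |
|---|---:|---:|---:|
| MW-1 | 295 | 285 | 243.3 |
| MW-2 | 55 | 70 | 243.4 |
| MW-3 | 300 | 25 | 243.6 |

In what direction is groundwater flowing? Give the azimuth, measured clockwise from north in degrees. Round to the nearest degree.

332°

With h = a·x + b·y + c and MW-1 as origin, the differences give:
  (-240)·a + (-215)·b = +0.1
  5·a + (-260)·b = +0.3
Eliminate b (×(-260) and ×(-215), subtract): 63475·a = 38.50 → a = ∂h/∂x = +0.0006065
Back-substitute: b = ∂h/∂y = -0.001142.
Flow direction (−∇h) has components (-0.0006065 E, +0.001142 N).
Azimuth = atan2(E, N) = atan2(-0.0006065, +0.001142) = 332.0° ≈ 332°.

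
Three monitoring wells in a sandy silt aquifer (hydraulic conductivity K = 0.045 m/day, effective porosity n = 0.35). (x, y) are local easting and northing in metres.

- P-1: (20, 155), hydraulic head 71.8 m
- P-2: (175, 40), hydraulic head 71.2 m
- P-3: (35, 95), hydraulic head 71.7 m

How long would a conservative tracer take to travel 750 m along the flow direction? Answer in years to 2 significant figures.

Three-point gradient (reference P-1): Δ to P-2 = (155, -115, -0.6), Δ to P-3 = (15, -60, -0.1).
∂h/∂x = -0.003234, ∂h/∂y = +0.0008581 (det = -7575).
|∇h| = √(-0.003234² + 0.0008581²) = 0.003346
Seepage velocity v = K·i/n = 0.045 × 0.003346 / 0.35 = 0.0004302 m/day.
t = 750 / 0.0004302 = 1.743e+06 days = 4.77e+03 years.

4800 years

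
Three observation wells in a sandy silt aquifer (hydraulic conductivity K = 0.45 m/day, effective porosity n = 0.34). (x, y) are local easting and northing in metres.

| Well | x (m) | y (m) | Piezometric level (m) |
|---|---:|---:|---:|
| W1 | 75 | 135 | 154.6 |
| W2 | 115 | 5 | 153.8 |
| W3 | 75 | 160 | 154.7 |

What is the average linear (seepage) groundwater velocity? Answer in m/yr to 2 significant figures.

3.9 m/yr

With h = a·x + b·y + c and W1 as origin, the differences give:
  40·a + (-130)·b = -0.8
  0·a + 25·b = +0.1
Eliminate b (×25 and ×(-130), subtract): 1000·a = -7.00 → a = ∂h/∂x = -0.007000
Back-substitute: b = ∂h/∂y = +0.004000.
|∇h| = √(-0.007000² + 0.004000²) = 0.008062
Seepage velocity v = K·i/n = 0.45 × 0.008062 / 0.34 = 0.01067 m/day = 3.897 m/yr.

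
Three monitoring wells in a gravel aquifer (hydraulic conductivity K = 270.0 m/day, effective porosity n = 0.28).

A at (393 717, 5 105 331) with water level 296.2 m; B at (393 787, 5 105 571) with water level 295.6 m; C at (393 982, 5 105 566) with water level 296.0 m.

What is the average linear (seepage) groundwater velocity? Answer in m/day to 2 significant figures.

3.5 m/day

With h = a·x + b·y + c and A as origin, the differences give:
  70·a + 240·b = -0.6
  265·a + 235·b = -0.2
Eliminate b (×235 and ×240, subtract): -47150·a = -93.00 → a = ∂h/∂x = +0.001972
Back-substitute: b = ∂h/∂y = -0.003075.
|∇h| = √(0.001972² + -0.003075²) = 0.003653
Seepage velocity v = K·i/n = 270.0 × 0.003653 / 0.28 = 3.523 m/day.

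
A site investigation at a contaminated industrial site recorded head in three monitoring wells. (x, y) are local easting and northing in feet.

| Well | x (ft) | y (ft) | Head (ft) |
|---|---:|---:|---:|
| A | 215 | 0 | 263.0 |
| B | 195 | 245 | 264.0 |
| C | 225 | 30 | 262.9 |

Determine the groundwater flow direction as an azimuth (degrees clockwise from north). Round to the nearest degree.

Differences from A: to B (Δx, Δy, Δh) = (-20, 245, +1.0); to C = (10, 30, -0.1).
Determinant of the coordinate differences = (-20)·30 − 10·245 = -3050.
∂h/∂x = [(+1.0)·30 − (-0.1)·245] / -3050 = -0.01787
∂h/∂y = [(-20)·(-0.1) − 10·(+1.0)] / -3050 = +0.002623
Flow direction (−∇h) has components (+0.01787 E, -0.002623 N).
Azimuth = atan2(E, N) = atan2(+0.01787, -0.002623) = 98.4° ≈ 098°.

098°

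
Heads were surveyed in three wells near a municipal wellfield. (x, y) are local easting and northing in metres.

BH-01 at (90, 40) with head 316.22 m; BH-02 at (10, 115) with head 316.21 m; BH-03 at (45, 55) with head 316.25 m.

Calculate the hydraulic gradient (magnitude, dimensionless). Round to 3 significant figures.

0.00171

Differences from BH-01: to BH-02 (Δx, Δy, Δh) = (-80, 75, -0.01); to BH-03 = (-45, 15, +0.03).
Determinant of the coordinate differences = (-80)·15 − (-45)·75 = 2175.
∂h/∂x = [(-0.01)·15 − (+0.03)·75] / 2175 = -0.001103
∂h/∂y = [(-80)·(+0.03) − (-45)·(-0.01)] / 2175 = -0.001310
|∇h| = √(-0.001103² + -0.001310²) = 0.001713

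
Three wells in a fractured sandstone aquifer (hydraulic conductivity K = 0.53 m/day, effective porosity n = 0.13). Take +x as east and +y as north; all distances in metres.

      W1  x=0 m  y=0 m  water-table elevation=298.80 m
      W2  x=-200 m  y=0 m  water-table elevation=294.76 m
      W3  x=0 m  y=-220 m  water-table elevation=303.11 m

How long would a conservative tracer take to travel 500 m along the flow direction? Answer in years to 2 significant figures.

∂h/∂x = (294.76 − 298.80) / (-200 − 0) = +0.02020
∂h/∂y = (303.11 − 298.80) / (-220 − 0) = -0.01959
|∇h| = √(0.02020² + -0.01959²) = 0.02814
Seepage velocity v = K·i/n = 0.53 × 0.02814 / 0.13 = 0.1147 m/day.
t = 500 / 0.1147 = 4359 days = 11.9 years.

12 years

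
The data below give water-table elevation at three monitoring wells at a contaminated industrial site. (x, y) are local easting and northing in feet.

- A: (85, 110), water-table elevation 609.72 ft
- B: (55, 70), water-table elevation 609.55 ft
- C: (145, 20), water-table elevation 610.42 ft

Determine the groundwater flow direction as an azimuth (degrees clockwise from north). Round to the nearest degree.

284°

Taking A as reference: B−A = (-30, -40, -0.17); C−A = (60, -90, +0.70).
Determinant of the coordinate differences = (-30)·(-90) − 60·(-40) = 5100.
∂h/∂x = [(-0.17)·(-90) − (+0.70)·(-40)] / 5100 = +0.008490
∂h/∂y = [(-30)·(+0.70) − 60·(-0.17)] / 5100 = -0.002118
Flow direction (−∇h) has components (-0.008490 E, +0.002118 N).
Azimuth = atan2(E, N) = atan2(-0.008490, +0.002118) = 284.0° ≈ 284°.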